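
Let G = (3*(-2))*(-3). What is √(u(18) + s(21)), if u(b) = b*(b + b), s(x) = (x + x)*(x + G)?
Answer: 3*√254 ≈ 47.812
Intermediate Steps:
G = 18 (G = -6*(-3) = 18)
s(x) = 2*x*(18 + x) (s(x) = (x + x)*(x + 18) = (2*x)*(18 + x) = 2*x*(18 + x))
u(b) = 2*b² (u(b) = b*(2*b) = 2*b²)
√(u(18) + s(21)) = √(2*18² + 2*21*(18 + 21)) = √(2*324 + 2*21*39) = √(648 + 1638) = √2286 = 3*√254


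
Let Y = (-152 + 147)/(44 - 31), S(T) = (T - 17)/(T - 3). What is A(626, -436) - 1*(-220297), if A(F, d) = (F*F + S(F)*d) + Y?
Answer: 707790600/1157 ≈ 6.1175e+5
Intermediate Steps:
S(T) = (-17 + T)/(-3 + T)
Y = -5/13 ≈ -0.38462
A(F, d) = -5/13 + F² + d*(-17 + F)/(-3 + F) (A(F, d) = (F*F + ((-17 + F)/(-3 + F))*d) - 5/13 = (F² + d*(-17 + F)/(-3 + F)) - 5/13 = -5/13 + F² + d*(-17 + F)/(-3 + F))
A(626, -436) - 1*(-220297) = (-436*(-17 + 626) + (-5 + 13*626²)*(-3 + 626)/13)/(-3 + 626) - 1*(-220297) = (-436*609 + (1/13)*(-5 + 13*391876)*623)/623 + 220297 = (-265524 + (1/13)*(-5 + 5094388)*623)/623 + 220297 = (-265524 + (1/13)*5094383*623)/623 + 220297 = (-265524 + 3173800609/13)/623 + 220297 = (1/623)*(3170348797/13) + 220297 = 452906971/1157 + 220297 = 707790600/1157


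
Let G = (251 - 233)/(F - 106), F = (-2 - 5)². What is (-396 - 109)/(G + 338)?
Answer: -9595/6416 ≈ -1.4955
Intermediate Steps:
F = 49 (F = (-7)² = 49)
G = -6/19 (G = (251 - 233)/(49 - 106) = 18/(-57) = 18*(-1/57) = -6/19 ≈ -0.31579)
(-396 - 109)/(G + 338) = (-396 - 109)/(-6/19 + 338) = -505/6416/19 = -505*19/6416 = -9595/6416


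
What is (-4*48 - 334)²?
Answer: 276676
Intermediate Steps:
(-4*48 - 334)² = (-192 - 334)² = (-526)² = 276676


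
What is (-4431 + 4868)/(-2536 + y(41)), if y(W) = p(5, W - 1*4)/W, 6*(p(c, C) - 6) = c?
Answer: -2622/15215 ≈ -0.17233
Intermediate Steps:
p(c, C) = 6 + c/6
y(W) = 41/(6*W) (y(W) = (6 + (⅙)*5)/W = (6 + ⅚)/W = 41/(6*W))
(-4431 + 4868)/(-2536 + y(41)) = (-4431 + 4868)/(-2536 + (41/6)/41) = 437/(-2536 + (41/6)*(1/41)) = 437/(-2536 + ⅙) = 437/(-15215/6) = 437*(-6/15215) = -2622/15215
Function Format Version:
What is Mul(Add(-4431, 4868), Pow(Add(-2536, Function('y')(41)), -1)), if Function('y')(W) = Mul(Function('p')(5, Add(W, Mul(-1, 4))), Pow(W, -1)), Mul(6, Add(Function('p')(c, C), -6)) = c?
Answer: Rational(-2622, 15215) ≈ -0.17233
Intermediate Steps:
Function('p')(c, C) = Add(6, Mul(Rational(1, 6), c))
Function('y')(W) = Mul(Rational(41, 6), Pow(W, -1)) (Function('y')(W) = Mul(Add(6, Mul(Rational(1, 6), 5)), Pow(W, -1)) = Mul(Add(6, Rational(5, 6)), Pow(W, -1)) = Mul(Rational(41, 6), Pow(W, -1)))
Mul(Add(-4431, 4868), Pow(Add(-2536, Function('y')(41)), -1)) = Mul(Add(-4431, 4868), Pow(Add(-2536, Mul(Rational(41, 6), Pow(41, -1))), -1)) = Mul(437, Pow(Add(-2536, Mul(Rational(41, 6), Rational(1, 41))), -1)) = Mul(437, Pow(Add(-2536, Rational(1, 6)), -1)) = Mul(437, Pow(Rational(-15215, 6), -1)) = Mul(437, Rational(-6, 15215)) = Rational(-2622, 15215)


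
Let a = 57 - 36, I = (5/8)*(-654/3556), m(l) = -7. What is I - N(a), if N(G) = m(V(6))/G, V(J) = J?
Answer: 9319/42672 ≈ 0.21839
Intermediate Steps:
I = -1635/14224 (I = (5*(⅛))*(-654*1/3556) = (5/8)*(-327/1778) = -1635/14224 ≈ -0.11495)
a = 21
N(G) = -7/G
I - N(a) = -1635/14224 - (-7)/21 = -1635/14224 - 1*(-⅓) = -1635/14224 + ⅓ = 9319/42672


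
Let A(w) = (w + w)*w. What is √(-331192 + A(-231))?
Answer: I*√224470 ≈ 473.78*I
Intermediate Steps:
A(w) = 2*w² (A(w) = (2*w)*w = 2*w²)
√(-331192 + A(-231)) = √(-331192 + 2*(-231)²) = √(-331192 + 2*53361) = √(-331192 + 106722) = √(-224470) = I*√224470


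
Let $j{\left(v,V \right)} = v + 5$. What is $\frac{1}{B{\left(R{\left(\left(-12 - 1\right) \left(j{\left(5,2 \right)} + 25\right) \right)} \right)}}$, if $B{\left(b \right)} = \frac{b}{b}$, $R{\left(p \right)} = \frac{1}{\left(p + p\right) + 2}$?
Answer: $1$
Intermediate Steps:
$j{\left(v,V \right)} = 5 + v$
$R{\left(p \right)} = \frac{1}{2 + 2 p}$ ($R{\left(p \right)} = \frac{1}{2 p + 2} = \frac{1}{2 + 2 p}$)
$B{\left(b \right)} = 1$
$\frac{1}{B{\left(R{\left(\left(-12 - 1\right) \left(j{\left(5,2 \right)} + 25\right) \right)} \right)}} = 1^{-1} = 1$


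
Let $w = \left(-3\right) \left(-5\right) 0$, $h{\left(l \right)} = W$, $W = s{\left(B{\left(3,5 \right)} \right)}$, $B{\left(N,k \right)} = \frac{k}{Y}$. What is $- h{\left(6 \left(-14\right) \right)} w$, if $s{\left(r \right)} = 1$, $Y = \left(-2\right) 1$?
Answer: $0$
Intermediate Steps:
$Y = -2$
$B{\left(N,k \right)} = - \frac{k}{2}$ ($B{\left(N,k \right)} = \frac{k}{-2} = k \left(- \frac{1}{2}\right) = - \frac{k}{2}$)
$W = 1$
$h{\left(l \right)} = 1$
$w = 0$ ($w = 15 \cdot 0 = 0$)
$- h{\left(6 \left(-14\right) \right)} w = \left(-1\right) 1 \cdot 0 = \left(-1\right) 0 = 0$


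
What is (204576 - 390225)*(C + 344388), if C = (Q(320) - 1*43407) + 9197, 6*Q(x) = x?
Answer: -57594136802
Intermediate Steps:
Q(x) = x/6
C = -102470/3 (C = ((⅙)*320 - 1*43407) + 9197 = (160/3 - 43407) + 9197 = -130061/3 + 9197 = -102470/3 ≈ -34157.)
(204576 - 390225)*(C + 344388) = (204576 - 390225)*(-102470/3 + 344388) = -185649*930694/3 = -57594136802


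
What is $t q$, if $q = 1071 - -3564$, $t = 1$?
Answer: $4635$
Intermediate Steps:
$q = 4635$ ($q = 1071 + 3564 = 4635$)
$t q = 1 \cdot 4635 = 4635$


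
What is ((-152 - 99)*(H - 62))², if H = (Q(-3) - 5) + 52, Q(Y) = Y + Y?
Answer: 27783441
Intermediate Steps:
Q(Y) = 2*Y
H = 41 (H = (2*(-3) - 5) + 52 = (-6 - 5) + 52 = -11 + 52 = 41)
((-152 - 99)*(H - 62))² = ((-152 - 99)*(41 - 62))² = (-251*(-21))² = 5271² = 27783441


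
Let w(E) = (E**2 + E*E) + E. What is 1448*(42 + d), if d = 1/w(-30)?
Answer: 53822884/885 ≈ 60817.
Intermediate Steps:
w(E) = E + 2*E**2 (w(E) = (E**2 + E**2) + E = 2*E**2 + E = E + 2*E**2)
d = 1/1770 (d = 1/(-30*(1 + 2*(-30))) = 1/(-30*(1 - 60)) = 1/(-30*(-59)) = 1/1770 ≈ 0.00056497)
1448*(42 + d) = 1448*(42 + 1/1770) = 1448*(74341/1770) = 53822884/885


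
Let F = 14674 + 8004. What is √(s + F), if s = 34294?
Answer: 2*√14243 ≈ 238.69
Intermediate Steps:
F = 22678
√(s + F) = √(34294 + 22678) = √56972 = 2*√14243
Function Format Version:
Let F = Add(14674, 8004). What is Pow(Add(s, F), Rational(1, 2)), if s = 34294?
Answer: Mul(2, Pow(14243, Rational(1, 2))) ≈ 238.69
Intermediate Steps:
F = 22678
Pow(Add(s, F), Rational(1, 2)) = Pow(Add(34294, 22678), Rational(1, 2)) = Pow(56972, Rational(1, 2)) = Mul(2, Pow(14243, Rational(1, 2)))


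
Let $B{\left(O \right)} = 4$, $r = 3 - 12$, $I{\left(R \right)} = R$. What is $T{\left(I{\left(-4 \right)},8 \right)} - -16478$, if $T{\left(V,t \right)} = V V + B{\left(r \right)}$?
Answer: $16498$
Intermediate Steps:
$r = -9$ ($r = 3 - 12 = -9$)
$T{\left(V,t \right)} = 4 + V^{2}$ ($T{\left(V,t \right)} = V V + 4 = V^{2} + 4 = 4 + V^{2}$)
$T{\left(I{\left(-4 \right)},8 \right)} - -16478 = \left(4 + \left(-4\right)^{2}\right) - -16478 = \left(4 + 16\right) + 16478 = 20 + 16478 = 16498$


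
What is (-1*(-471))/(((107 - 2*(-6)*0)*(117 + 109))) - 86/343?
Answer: -1918099/8294426 ≈ -0.23125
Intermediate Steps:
(-1*(-471))/(((107 - 2*(-6)*0)*(117 + 109))) - 86/343 = 471/(((107 + 12*0)*226)) - 86*1/343 = 471/(((107 + 0)*226)) - 86/343 = 471/((107*226)) - 86/343 = 471/24182 - 86/343 = -1918099/8294426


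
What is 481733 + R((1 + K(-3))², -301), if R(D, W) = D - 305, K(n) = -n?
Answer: 481444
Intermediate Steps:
R(D, W) = -305 + D
481733 + R((1 + K(-3))², -301) = 481733 + (-305 + (1 - 1*(-3))²) = 481733 + (-305 + (1 + 3)²) = 481733 + (-305 + 4²) = 481733 + (-305 + 16) = 481733 - 289 = 481444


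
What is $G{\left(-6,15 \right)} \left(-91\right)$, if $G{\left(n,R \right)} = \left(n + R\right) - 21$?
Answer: $1092$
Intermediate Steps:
$G{\left(n,R \right)} = -21 + R + n$ ($G{\left(n,R \right)} = \left(R + n\right) - 21 = -21 + R + n$)
$G{\left(-6,15 \right)} \left(-91\right) = \left(-21 + 15 - 6\right) \left(-91\right) = \left(-12\right) \left(-91\right) = 1092$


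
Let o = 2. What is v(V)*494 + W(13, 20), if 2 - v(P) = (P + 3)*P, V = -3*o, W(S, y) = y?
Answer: -7884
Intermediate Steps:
V = -6 (V = -3*2 = -6)
v(P) = 2 - P*(3 + P) (v(P) = 2 - (P + 3)*P = 2 - (3 + P)*P = 2 - P*(3 + P))
v(V)*494 + W(13, 20) = (2 - 1*(-6)² - 3*(-6))*494 + 20 = (2 - 1*36 + 18)*494 + 20 = (2 - 36 + 18)*494 + 20 = -16*494 + 20 = -7904 + 20 = -7884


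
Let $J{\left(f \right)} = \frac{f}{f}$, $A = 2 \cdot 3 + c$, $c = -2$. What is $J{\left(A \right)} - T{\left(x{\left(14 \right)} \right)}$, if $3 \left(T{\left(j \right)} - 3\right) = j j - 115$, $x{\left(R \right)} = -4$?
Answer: $31$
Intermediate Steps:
$A = 4$ ($A = 2 \cdot 3 - 2 = 6 - 2 = 4$)
$T{\left(j \right)} = - \frac{106}{3} + \frac{j^{2}}{3}$ ($T{\left(j \right)} = 3 + \frac{j j - 115}{3} = 3 + \frac{j^{2} - 115}{3} = 3 + \frac{-115 + j^{2}}{3} = 3 + \left(- \frac{115}{3} + \frac{j^{2}}{3}\right) = - \frac{106}{3} + \frac{j^{2}}{3}$)
$J{\left(f \right)} = 1$
$J{\left(A \right)} - T{\left(x{\left(14 \right)} \right)} = 1 - \left(- \frac{106}{3} + \frac{\left(-4\right)^{2}}{3}\right) = 1 - \left(- \frac{106}{3} + \frac{1}{3} \cdot 16\right) = 1 - \left(- \frac{106}{3} + \frac{16}{3}\right) = 1 - -30 = 1 + 30 = 31$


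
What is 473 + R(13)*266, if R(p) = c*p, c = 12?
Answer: 41969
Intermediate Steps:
R(p) = 12*p
473 + R(13)*266 = 473 + (12*13)*266 = 473 + 156*266 = 473 + 41496 = 41969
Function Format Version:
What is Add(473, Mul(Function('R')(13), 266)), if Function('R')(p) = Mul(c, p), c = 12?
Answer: 41969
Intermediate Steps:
Function('R')(p) = Mul(12, p)
Add(473, Mul(Function('R')(13), 266)) = Add(473, Mul(Mul(12, 13), 266)) = Add(473, Mul(156, 266)) = Add(473, 41496) = 41969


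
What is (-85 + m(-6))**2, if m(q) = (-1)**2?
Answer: 7056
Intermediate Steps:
m(q) = 1
(-85 + m(-6))**2 = (-85 + 1)**2 = (-84)**2 = 7056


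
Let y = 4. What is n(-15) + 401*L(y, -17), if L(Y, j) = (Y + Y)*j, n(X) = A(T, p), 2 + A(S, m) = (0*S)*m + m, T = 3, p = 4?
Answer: -54534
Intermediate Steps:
A(S, m) = -2 + m (A(S, m) = -2 + ((0*S)*m + m) = -2 + (0*m + m) = -2 + (0 + m) = -2 + m)
n(X) = 2 (n(X) = -2 + 4 = 2)
L(Y, j) = 2*Y*j (L(Y, j) = (2*Y)*j = 2*Y*j)
n(-15) + 401*L(y, -17) = 2 + 401*(2*4*(-17)) = 2 + 401*(-136) = 2 - 54536 = -54534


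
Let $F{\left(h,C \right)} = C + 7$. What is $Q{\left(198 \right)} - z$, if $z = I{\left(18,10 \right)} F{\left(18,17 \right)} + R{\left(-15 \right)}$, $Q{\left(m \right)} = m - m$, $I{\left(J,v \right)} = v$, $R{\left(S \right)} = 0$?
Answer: $-240$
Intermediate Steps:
$F{\left(h,C \right)} = 7 + C$
$Q{\left(m \right)} = 0$
$z = 240$ ($z = 10 \left(7 + 17\right) + 0 = 10 \cdot 24 + 0 = 240 + 0 = 240$)
$Q{\left(198 \right)} - z = 0 - 240 = -240$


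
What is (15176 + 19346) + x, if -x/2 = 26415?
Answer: -18308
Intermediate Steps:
x = -52830 (x = -2*26415 = -52830)
(15176 + 19346) + x = (15176 + 19346) - 52830 = 34522 - 52830 = -18308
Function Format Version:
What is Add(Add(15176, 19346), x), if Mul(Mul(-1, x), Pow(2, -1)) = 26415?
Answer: -18308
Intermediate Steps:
x = -52830 (x = Mul(-2, 26415) = -52830)
Add(Add(15176, 19346), x) = Add(Add(15176, 19346), -52830) = Add(34522, -52830) = -18308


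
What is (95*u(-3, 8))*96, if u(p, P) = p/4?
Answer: -6840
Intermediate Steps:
u(p, P) = p/4 (u(p, P) = p*(¼) = p/4)
(95*u(-3, 8))*96 = (95*((¼)*(-3)))*96 = (95*(-¾))*96 = -285/4*96 = -6840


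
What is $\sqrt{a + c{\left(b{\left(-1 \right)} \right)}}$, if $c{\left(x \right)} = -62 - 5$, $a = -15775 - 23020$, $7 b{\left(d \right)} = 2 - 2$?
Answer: $3 i \sqrt{4318} \approx 197.13 i$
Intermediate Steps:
$b{\left(d \right)} = 0$ ($b{\left(d \right)} = \frac{2 - 2}{7} = \frac{1}{7} \cdot 0 = 0$)
$a = -38795$
$c{\left(x \right)} = -67$ ($c{\left(x \right)} = -62 - 5 = -67$)
$\sqrt{a + c{\left(b{\left(-1 \right)} \right)}} = \sqrt{-38795 - 67} = \sqrt{-38862} = 3 i \sqrt{4318}$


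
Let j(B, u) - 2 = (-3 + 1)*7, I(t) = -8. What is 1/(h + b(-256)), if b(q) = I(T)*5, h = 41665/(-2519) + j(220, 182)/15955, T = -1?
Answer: -40190645/2272421103 ≈ -0.017686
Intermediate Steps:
j(B, u) = -12 (j(B, u) = 2 + (-3 + 1)*7 = 2 - 2*7 = 2 - 14 = -12)
h = -664795303/40190645 (h = 41665/(-2519) - 12/15955 = 41665*(-1/2519) - 12*1/15955 = -41665/2519 - 12/15955 = -664795303/40190645 ≈ -16.541)
b(q) = -40 (b(q) = -8*5 = -40)
1/(h + b(-256)) = 1/(-664795303/40190645 - 40) = 1/(-2272421103/40190645) = -40190645/2272421103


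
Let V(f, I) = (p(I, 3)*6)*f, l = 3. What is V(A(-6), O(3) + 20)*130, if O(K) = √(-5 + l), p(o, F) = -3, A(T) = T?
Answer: 14040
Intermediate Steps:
O(K) = I*√2 (O(K) = √(-5 + 3) = √(-2) = I*√2)
V(f, I) = -18*f (V(f, I) = (-3*6)*f = -18*f)
V(A(-6), O(3) + 20)*130 = -18*(-6)*130 = 108*130 = 14040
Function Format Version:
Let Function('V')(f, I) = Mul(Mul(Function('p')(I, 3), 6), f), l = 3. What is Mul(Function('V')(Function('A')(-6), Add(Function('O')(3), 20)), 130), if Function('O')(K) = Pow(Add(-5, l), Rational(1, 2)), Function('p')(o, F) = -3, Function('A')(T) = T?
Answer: 14040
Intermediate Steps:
Function('O')(K) = Mul(I, Pow(2, Rational(1, 2))) (Function('O')(K) = Pow(Add(-5, 3), Rational(1, 2)) = Pow(-2, Rational(1, 2)) = Mul(I, Pow(2, Rational(1, 2))))
Function('V')(f, I) = Mul(-18, f) (Function('V')(f, I) = Mul(Mul(-3, 6), f) = Mul(-18, f))
Mul(Function('V')(Function('A')(-6), Add(Function('O')(3), 20)), 130) = Mul(Mul(-18, -6), 130) = Mul(108, 130) = 14040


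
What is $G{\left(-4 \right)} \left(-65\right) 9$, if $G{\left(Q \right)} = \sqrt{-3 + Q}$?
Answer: $- 585 i \sqrt{7} \approx - 1547.8 i$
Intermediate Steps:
$G{\left(-4 \right)} \left(-65\right) 9 = \sqrt{-3 - 4} \left(-65\right) 9 = \sqrt{-7} \left(-65\right) 9 = i \sqrt{7} \left(-65\right) 9 = - 65 i \sqrt{7} \cdot 9 = - 585 i \sqrt{7}$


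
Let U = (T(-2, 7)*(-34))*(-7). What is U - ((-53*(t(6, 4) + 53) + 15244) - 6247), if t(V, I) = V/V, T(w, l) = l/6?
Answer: -17572/3 ≈ -5857.3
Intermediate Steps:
T(w, l) = l/6 (T(w, l) = l*(⅙) = l/6)
t(V, I) = 1
U = 833/3 (U = (((⅙)*7)*(-34))*(-7) = ((7/6)*(-34))*(-7) = -119/3*(-7) = 833/3 ≈ 277.67)
U - ((-53*(t(6, 4) + 53) + 15244) - 6247) = 833/3 - ((-53*(1 + 53) + 15244) - 6247) = 833/3 - ((-53*54 + 15244) - 6247) = 833/3 - ((-2862 + 15244) - 6247) = 833/3 - (12382 - 6247) = 833/3 - 1*6135 = 833/3 - 6135 = -17572/3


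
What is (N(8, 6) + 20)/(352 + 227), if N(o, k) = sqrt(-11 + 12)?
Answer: 7/193 ≈ 0.036269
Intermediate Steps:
N(o, k) = 1 (N(o, k) = sqrt(1) = 1)
(N(8, 6) + 20)/(352 + 227) = (1 + 20)/(352 + 227) = 21/579 = 21*(1/579) = 7/193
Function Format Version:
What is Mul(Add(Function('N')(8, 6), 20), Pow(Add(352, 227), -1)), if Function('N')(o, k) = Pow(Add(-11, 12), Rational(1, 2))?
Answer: Rational(7, 193) ≈ 0.036269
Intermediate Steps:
Function('N')(o, k) = 1 (Function('N')(o, k) = Pow(1, Rational(1, 2)) = 1)
Mul(Add(Function('N')(8, 6), 20), Pow(Add(352, 227), -1)) = Mul(Add(1, 20), Pow(Add(352, 227), -1)) = Mul(21, Pow(579, -1)) = Mul(21, Rational(1, 579)) = Rational(7, 193)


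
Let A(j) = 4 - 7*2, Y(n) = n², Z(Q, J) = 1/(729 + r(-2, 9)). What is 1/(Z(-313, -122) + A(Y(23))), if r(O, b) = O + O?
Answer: -725/7249 ≈ -0.10001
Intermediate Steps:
r(O, b) = 2*O
Z(Q, J) = 1/725 (Z(Q, J) = 1/(729 + 2*(-2)) = 1/(729 - 4) = 1/725)
A(j) = -10 (A(j) = 4 - 14 = -10)
1/(Z(-313, -122) + A(Y(23))) = 1/(1/725 - 10) = 1/(-7249/725) = -725/7249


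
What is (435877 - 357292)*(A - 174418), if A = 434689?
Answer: 20453396535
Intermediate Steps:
(435877 - 357292)*(A - 174418) = (435877 - 357292)*(434689 - 174418) = 78585*260271 = 20453396535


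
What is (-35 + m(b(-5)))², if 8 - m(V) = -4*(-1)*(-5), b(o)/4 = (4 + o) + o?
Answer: 49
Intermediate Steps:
b(o) = 16 + 8*o (b(o) = 4*((4 + o) + o) = 4*(4 + 2*o) = 16 + 8*o)
m(V) = 28 (m(V) = 8 - (-4*(-1))*(-5) = 8 - 4*(-5) = 8 - 1*(-20) = 8 + 20 = 28)
(-35 + m(b(-5)))² = (-35 + 28)² = (-7)² = 49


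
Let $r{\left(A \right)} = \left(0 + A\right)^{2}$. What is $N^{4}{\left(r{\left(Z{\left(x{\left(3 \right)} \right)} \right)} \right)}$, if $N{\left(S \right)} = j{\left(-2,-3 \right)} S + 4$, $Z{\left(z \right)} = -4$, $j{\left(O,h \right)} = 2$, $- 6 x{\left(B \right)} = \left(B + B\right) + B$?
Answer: $1679616$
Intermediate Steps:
$x{\left(B \right)} = - \frac{B}{2}$ ($x{\left(B \right)} = - \frac{\left(B + B\right) + B}{6} = - \frac{2 B + B}{6} = - \frac{3 B}{6} = - \frac{B}{2}$)
$r{\left(A \right)} = A^{2}$
$N{\left(S \right)} = 4 + 2 S$ ($N{\left(S \right)} = 2 S + 4 = 4 + 2 S$)
$N^{4}{\left(r{\left(Z{\left(x{\left(3 \right)} \right)} \right)} \right)} = \left(4 + 2 \left(-4\right)^{2}\right)^{4} = \left(4 + 2 \cdot 16\right)^{4} = \left(4 + 32\right)^{4} = 36^{4} = 1679616$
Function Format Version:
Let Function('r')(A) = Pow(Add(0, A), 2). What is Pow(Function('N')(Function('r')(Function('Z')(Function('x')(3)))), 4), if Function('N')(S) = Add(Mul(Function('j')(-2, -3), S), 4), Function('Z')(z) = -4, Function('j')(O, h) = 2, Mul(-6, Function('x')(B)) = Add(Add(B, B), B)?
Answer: 1679616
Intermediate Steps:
Function('x')(B) = Mul(Rational(-1, 2), B) (Function('x')(B) = Mul(Rational(-1, 6), Add(Add(B, B), B)) = Mul(Rational(-1, 6), Add(Mul(2, B), B)) = Mul(Rational(-1, 6), Mul(3, B)) = Mul(Rational(-1, 2), B))
Function('r')(A) = Pow(A, 2)
Function('N')(S) = Add(4, Mul(2, S)) (Function('N')(S) = Add(Mul(2, S), 4) = Add(4, Mul(2, S)))
Pow(Function('N')(Function('r')(Function('Z')(Function('x')(3)))), 4) = Pow(Add(4, Mul(2, Pow(-4, 2))), 4) = Pow(Add(4, Mul(2, 16)), 4) = Pow(Add(4, 32), 4) = Pow(36, 4) = 1679616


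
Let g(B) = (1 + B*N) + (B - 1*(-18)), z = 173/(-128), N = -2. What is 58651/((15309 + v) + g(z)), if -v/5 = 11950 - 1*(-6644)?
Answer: -7507328/9938003 ≈ -0.75542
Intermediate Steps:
z = -173/128 (z = 173*(-1/128) = -173/128 ≈ -1.3516)
v = -92970 (v = -5*(11950 - 1*(-6644)) = -5*(11950 + 6644) = -5*18594 = -92970)
g(B) = 19 - B (g(B) = (1 + B*(-2)) + (B - 1*(-18)) = (1 - 2*B) + (B + 18) = (1 - 2*B) + (18 + B) = 19 - B)
58651/((15309 + v) + g(z)) = 58651/((15309 - 92970) + (19 - 1*(-173/128))) = 58651/(-77661 + (19 + 173/128)) = 58651/(-77661 + 2605/128) = 58651/(-9938003/128) = 58651*(-128/9938003) = -7507328/9938003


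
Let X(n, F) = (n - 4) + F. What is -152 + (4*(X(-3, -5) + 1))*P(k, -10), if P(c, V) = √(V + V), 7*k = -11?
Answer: -152 - 88*I*√5 ≈ -152.0 - 196.77*I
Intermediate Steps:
k = -11/7 (k = (⅐)*(-11) = -11/7 ≈ -1.5714)
P(c, V) = √2*√V (P(c, V) = √(2*V) = √2*√V)
X(n, F) = -4 + F + n (X(n, F) = (-4 + n) + F = -4 + F + n)
-152 + (4*(X(-3, -5) + 1))*P(k, -10) = -152 + (4*((-4 - 5 - 3) + 1))*(√2*√(-10)) = -152 + (4*(-12 + 1))*(√2*(I*√10)) = -152 + (4*(-11))*(2*I*√5) = -152 - 88*I*√5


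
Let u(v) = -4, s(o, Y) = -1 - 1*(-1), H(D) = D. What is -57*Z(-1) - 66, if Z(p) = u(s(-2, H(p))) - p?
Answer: 105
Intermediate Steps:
s(o, Y) = 0 (s(o, Y) = -1 + 1 = 0)
Z(p) = -4 - p
-57*Z(-1) - 66 = -57*(-4 - 1*(-1)) - 66 = -57*(-4 + 1) - 66 = -57*(-3) - 66 = 171 - 66 = 105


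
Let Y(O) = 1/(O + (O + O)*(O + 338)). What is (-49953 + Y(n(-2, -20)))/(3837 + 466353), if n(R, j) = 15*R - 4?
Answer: -1034326819/9735754140 ≈ -0.10624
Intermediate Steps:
n(R, j) = -4 + 15*R
Y(O) = 1/(O + 2*O*(338 + O)) (Y(O) = 1/(O + (2*O)*(338 + O)) = 1/(O + 2*O*(338 + O)))
(-49953 + Y(n(-2, -20)))/(3837 + 466353) = (-49953 + 1/((-4 + 15*(-2))*(677 + 2*(-4 + 15*(-2)))))/(3837 + 466353) = (-49953 + 1/((-4 - 30)*(677 + 2*(-4 - 30))))/470190 = (-49953 + 1/((-34)*(677 + 2*(-34))))*(1/470190) = (-49953 - 1/(34*(677 - 68)))*(1/470190) = (-49953 - 1/34/609)*(1/470190) = (-49953 - 1/34*1/609)*(1/470190) = (-49953 - 1/20706)*(1/470190) = -1034326819/20706*1/470190 = -1034326819/9735754140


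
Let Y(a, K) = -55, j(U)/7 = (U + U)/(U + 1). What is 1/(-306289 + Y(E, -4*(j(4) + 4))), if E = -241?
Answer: -1/306344 ≈ -3.2643e-6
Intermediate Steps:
j(U) = 14*U/(1 + U) (j(U) = 7*((U + U)/(U + 1)) = 7*((2*U)/(1 + U)) = 7*(2*U/(1 + U)) = 14*U/(1 + U))
1/(-306289 + Y(E, -4*(j(4) + 4))) = 1/(-306289 - 55) = 1/(-306344) = -1/306344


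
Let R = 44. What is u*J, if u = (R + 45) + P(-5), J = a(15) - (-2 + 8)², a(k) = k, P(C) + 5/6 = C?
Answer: -3493/2 ≈ -1746.5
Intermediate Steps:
P(C) = -⅚ + C
J = -21 (J = 15 - (-2 + 8)² = 15 - 1*6² = 15 - 1*36 = 15 - 36 = -21)
u = 499/6 (u = (44 + 45) + (-⅚ - 5) = 89 - 35/6 = 499/6 ≈ 83.167)
u*J = (499/6)*(-21) = -3493/2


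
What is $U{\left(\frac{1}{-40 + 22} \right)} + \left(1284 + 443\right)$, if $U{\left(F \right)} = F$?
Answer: $\frac{31085}{18} \approx 1726.9$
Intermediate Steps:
$U{\left(\frac{1}{-40 + 22} \right)} + \left(1284 + 443\right) = \frac{1}{-40 + 22} + \left(1284 + 443\right) = \frac{1}{-18} + 1727 = - \frac{1}{18} + 1727 = \frac{31085}{18}$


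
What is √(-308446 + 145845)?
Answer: I*√162601 ≈ 403.24*I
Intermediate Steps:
√(-308446 + 145845) = √(-162601) = I*√162601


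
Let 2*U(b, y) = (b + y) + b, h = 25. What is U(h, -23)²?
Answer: 729/4 ≈ 182.25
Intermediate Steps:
U(b, y) = b + y/2 (U(b, y) = ((b + y) + b)/2 = (y + 2*b)/2 = b + y/2)
U(h, -23)² = (25 + (½)*(-23))² = (25 - 23/2)² = (27/2)² = 729/4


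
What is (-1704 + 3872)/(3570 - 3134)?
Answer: 542/109 ≈ 4.9725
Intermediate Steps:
(-1704 + 3872)/(3570 - 3134) = 2168/436 = 2168*(1/436) = 542/109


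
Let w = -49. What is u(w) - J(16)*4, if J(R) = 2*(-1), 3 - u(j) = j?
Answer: 60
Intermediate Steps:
u(j) = 3 - j
J(R) = -2
u(w) - J(16)*4 = (3 - 1*(-49)) - (-2)*4 = (3 + 49) - 1*(-8) = 52 + 8 = 60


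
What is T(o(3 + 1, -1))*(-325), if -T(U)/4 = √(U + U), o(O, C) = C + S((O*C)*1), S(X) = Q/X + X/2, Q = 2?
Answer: 1300*I*√7 ≈ 3439.5*I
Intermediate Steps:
S(X) = X/2 + 2/X (S(X) = 2/X + X/2 = X/2 + 2/X)
o(O, C) = C + C*O/2 + 2/(C*O) (o(O, C) = C + (((O*C)*1)/2 + 2/(((O*C)*1))) = C + (((C*O)*1)/2 + 2/(((C*O)*1))) = C + ((C*O)/2 + 2/((C*O))) = C + (C*O/2 + 2*(1/(C*O))) = C + (C*O/2 + 2/(C*O)) = C + C*O/2 + 2/(C*O))
T(U) = -4*√2*√U (T(U) = -4*√(U + U) = -4*√2*√U)
T(o(3 + 1, -1))*(-325) = -4*√2*√(-1 + (½)*(-1)*(3 + 1) + 2/(-1*(3 + 1)))*(-325) = -4*√2*√(-1 + (½)*(-1)*4 + 2*(-1)/4)*(-325) = -4*√2*√(-1 - 2 + 2*(-1)*(¼))*(-325) = -4*√2*√(-1 - 2 - ½)*(-325) = -4*√2*√(-7/2)*(-325) = -4*√2*I*√14/2*(-325) = -4*I*√7*(-325) = 1300*I*√7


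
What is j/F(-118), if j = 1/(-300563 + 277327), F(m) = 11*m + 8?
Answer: 1/29974440 ≈ 3.3362e-8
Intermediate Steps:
F(m) = 8 + 11*m
j = -1/23236 (j = 1/(-23236) = -1/23236 ≈ -4.3037e-5)
j/F(-118) = -1/(23236*(8 + 11*(-118))) = -1/(23236*(8 - 1298)) = -1/23236/(-1290) = -1/23236*(-1/1290) = 1/29974440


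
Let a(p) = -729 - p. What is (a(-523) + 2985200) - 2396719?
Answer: 588275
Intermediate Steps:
(a(-523) + 2985200) - 2396719 = ((-729 - 1*(-523)) + 2985200) - 2396719 = ((-729 + 523) + 2985200) - 2396719 = (-206 + 2985200) - 2396719 = 2984994 - 2396719 = 588275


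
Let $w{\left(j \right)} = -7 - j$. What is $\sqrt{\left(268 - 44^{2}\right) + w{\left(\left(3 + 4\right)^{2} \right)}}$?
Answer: $2 i \sqrt{431} \approx 41.521 i$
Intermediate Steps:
$\sqrt{\left(268 - 44^{2}\right) + w{\left(\left(3 + 4\right)^{2} \right)}} = \sqrt{\left(268 - 44^{2}\right) - \left(7 + \left(3 + 4\right)^{2}\right)} = \sqrt{\left(268 - 1936\right) - 56} = \sqrt{-1668 - 56} = \sqrt{-1724} = 2 i \sqrt{431}$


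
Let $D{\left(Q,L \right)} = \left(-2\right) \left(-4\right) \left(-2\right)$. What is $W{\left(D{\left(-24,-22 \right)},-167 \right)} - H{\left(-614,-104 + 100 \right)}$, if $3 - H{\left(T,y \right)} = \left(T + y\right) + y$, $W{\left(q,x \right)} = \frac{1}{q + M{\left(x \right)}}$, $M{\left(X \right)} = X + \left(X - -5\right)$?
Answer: $- \frac{215626}{345} \approx -625.0$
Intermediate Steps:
$M{\left(X \right)} = 5 + 2 X$ ($M{\left(X \right)} = X + \left(X + 5\right) = X + \left(5 + X\right) = 5 + 2 X$)
$D{\left(Q,L \right)} = -16$ ($D{\left(Q,L \right)} = 8 \left(-2\right) = -16$)
$W{\left(q,x \right)} = \frac{1}{5 + q + 2 x}$ ($W{\left(q,x \right)} = \frac{1}{q + \left(5 + 2 x\right)} = \frac{1}{5 + q + 2 x}$)
$H{\left(T,y \right)} = 3 - T - 2 y$ ($H{\left(T,y \right)} = 3 - \left(\left(T + y\right) + y\right) = 3 - \left(T + 2 y\right) = 3 - T - 2 y$)
$W{\left(D{\left(-24,-22 \right)},-167 \right)} - H{\left(-614,-104 + 100 \right)} = \frac{1}{5 - 16 + 2 \left(-167\right)} - \left(3 - -614 - 2 \left(-104 + 100\right)\right) = \frac{1}{5 - 16 - 334} - \left(3 + 614 - -8\right) = \frac{1}{-345} - \left(3 + 614 + 8\right) = - \frac{1}{345} - 625 = - \frac{215626}{345}$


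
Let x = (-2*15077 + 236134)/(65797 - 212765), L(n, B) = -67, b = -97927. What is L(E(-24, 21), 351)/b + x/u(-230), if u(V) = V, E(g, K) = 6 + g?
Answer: 1121789017/165509556364 ≈ 0.0067778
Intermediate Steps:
x = -51495/36742 (x = (-30154 + 236134)/(-146968) = 205980*(-1/146968) = -51495/36742 ≈ -1.4015)
L(E(-24, 21), 351)/b + x/u(-230) = -67/(-97927) - 51495/36742/(-230) = -67*(-1/97927) - 51495/36742*(-1/230) = 67/97927 + 10299/1690132 = 1121789017/165509556364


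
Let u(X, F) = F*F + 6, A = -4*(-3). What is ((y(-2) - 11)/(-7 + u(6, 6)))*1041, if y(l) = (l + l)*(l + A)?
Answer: -53091/35 ≈ -1516.9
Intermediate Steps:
A = 12
u(X, F) = 6 + F**2 (u(X, F) = F**2 + 6 = 6 + F**2)
y(l) = 2*l*(12 + l) (y(l) = (l + l)*(l + 12) = (2*l)*(12 + l) = 2*l*(12 + l))
((y(-2) - 11)/(-7 + u(6, 6)))*1041 = ((2*(-2)*(12 - 2) - 11)/(-7 + (6 + 6**2)))*1041 = ((2*(-2)*10 - 11)/(-7 + (6 + 36)))*1041 = ((-40 - 11)/(-7 + 42))*1041 = -51/35*1041 = -53091/35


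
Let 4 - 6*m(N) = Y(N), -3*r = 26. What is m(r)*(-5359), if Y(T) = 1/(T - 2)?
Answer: -702029/192 ≈ -3656.4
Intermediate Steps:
r = -26/3 (r = -1/3*26 = -26/3 ≈ -8.6667)
Y(T) = 1/(-2 + T)
m(N) = 2/3 - 1/(6*(-2 + N))
m(r)*(-5359) = ((-9 + 4*(-26/3))/(6*(-2 - 26/3)))*(-5359) = ((-9 - 104/3)/(6*(-32/3)))*(-5359) = ((1/6)*(-3/32)*(-131/3))*(-5359) = (131/192)*(-5359) = -702029/192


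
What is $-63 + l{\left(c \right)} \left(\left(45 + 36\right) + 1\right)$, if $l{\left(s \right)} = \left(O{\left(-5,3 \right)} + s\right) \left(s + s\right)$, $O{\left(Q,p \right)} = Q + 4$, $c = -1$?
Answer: $265$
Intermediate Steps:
$O{\left(Q,p \right)} = 4 + Q$
$l{\left(s \right)} = 2 s \left(-1 + s\right)$ ($l{\left(s \right)} = \left(\left(4 - 5\right) + s\right) \left(s + s\right) = \left(-1 + s\right) 2 s = 2 s \left(-1 + s\right)$)
$-63 + l{\left(c \right)} \left(\left(45 + 36\right) + 1\right) = -63 + 2 \left(-1\right) \left(-1 - 1\right) \left(\left(45 + 36\right) + 1\right) = -63 + 2 \left(-1\right) \left(-2\right) \left(81 + 1\right) = -63 + 4 \cdot 82 = -63 + 328 = 265$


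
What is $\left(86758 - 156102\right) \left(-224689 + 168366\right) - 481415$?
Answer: $3905180697$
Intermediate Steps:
$\left(86758 - 156102\right) \left(-224689 + 168366\right) - 481415 = \left(-69344\right) \left(-56323\right) - 481415 = 3905662112 - 481415 = 3905180697$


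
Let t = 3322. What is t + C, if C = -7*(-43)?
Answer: 3623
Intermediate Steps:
C = 301
t + C = 3322 + 301 = 3623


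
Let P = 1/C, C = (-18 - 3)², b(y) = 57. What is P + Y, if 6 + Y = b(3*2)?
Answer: 22492/441 ≈ 51.002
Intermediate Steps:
Y = 51 (Y = -6 + 57 = 51)
C = 441 (C = (-21)² = 441)
P = 1/441 ≈ 0.0022676
P + Y = 1/441 + 51 = 22492/441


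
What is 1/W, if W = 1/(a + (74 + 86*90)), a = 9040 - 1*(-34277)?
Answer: 51131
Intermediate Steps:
a = 43317 (a = 9040 + 34277 = 43317)
W = 1/51131 (W = 1/(43317 + (74 + 86*90)) = 1/(43317 + (74 + 7740)) = 1/(43317 + 7814) = 1/51131 ≈ 1.9558e-5)
1/W = 1/(1/51131) = 51131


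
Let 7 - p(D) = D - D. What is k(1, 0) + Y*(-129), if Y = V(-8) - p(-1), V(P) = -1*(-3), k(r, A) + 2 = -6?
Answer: 508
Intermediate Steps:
k(r, A) = -8 (k(r, A) = -2 - 6 = -8)
p(D) = 7 (p(D) = 7 - (D - D) = 7 - 1*0 = 7 + 0 = 7)
V(P) = 3
Y = -4 (Y = 3 - 1*7 = 3 - 7 = -4)
k(1, 0) + Y*(-129) = -8 - 4*(-129) = -8 + 516 = 508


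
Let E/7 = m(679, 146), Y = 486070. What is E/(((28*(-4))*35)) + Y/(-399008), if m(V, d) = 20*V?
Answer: -5081007/199504 ≈ -25.468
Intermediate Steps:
E = 95060 (E = 7*(20*679) = 7*13580 = 95060)
E/(((28*(-4))*35)) + Y/(-399008) = 95060/(((28*(-4))*35)) + 486070/(-399008) = 95060/((-112*35)) + 486070*(-1/399008) = 95060/(-3920) - 243035/199504 = 95060*(-1/3920) - 243035/199504 = -97/4 - 243035/199504 = -5081007/199504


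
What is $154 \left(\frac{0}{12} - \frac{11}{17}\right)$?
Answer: $- \frac{1694}{17} \approx -99.647$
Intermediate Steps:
$154 \left(\frac{0}{12} - \frac{11}{17}\right) = 154 \left(0 \cdot \frac{1}{12} - \frac{11}{17}\right) = 154 \left(0 - \frac{11}{17}\right) = 154 \left(- \frac{11}{17}\right) = - \frac{1694}{17}$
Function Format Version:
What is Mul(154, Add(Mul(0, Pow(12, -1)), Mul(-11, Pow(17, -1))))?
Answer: Rational(-1694, 17) ≈ -99.647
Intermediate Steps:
Mul(154, Add(Mul(0, Pow(12, -1)), Mul(-11, Pow(17, -1)))) = Mul(154, Add(Mul(0, Rational(1, 12)), Mul(-11, Rational(1, 17)))) = Mul(154, Add(0, Rational(-11, 17))) = Mul(154, Rational(-11, 17)) = Rational(-1694, 17)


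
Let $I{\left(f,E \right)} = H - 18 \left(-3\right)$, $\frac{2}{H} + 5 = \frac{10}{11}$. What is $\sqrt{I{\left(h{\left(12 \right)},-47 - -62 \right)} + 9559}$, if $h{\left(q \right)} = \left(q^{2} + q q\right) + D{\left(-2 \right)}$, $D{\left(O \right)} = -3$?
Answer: $\frac{\sqrt{2162815}}{15} \approx 98.043$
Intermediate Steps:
$H = - \frac{22}{45}$ ($H = \frac{2}{-5 + \frac{10}{11}} = \frac{2}{- \frac{45}{11}} = 2 \left(- \frac{11}{45}\right) = - \frac{22}{45} \approx -0.48889$)
$h{\left(q \right)} = -3 + 2 q^{2}$ ($h{\left(q \right)} = \left(q^{2} + q q\right) - 3 = \left(q^{2} + q^{2}\right) - 3 = 2 q^{2} - 3 = -3 + 2 q^{2}$)
$I{\left(f,E \right)} = \frac{2408}{45}$ ($I{\left(f,E \right)} = - \frac{22}{45} - 18 \left(-3\right) = - \frac{22}{45} - -54 = - \frac{22}{45} + 54 = \frac{2408}{45}$)
$\sqrt{I{\left(h{\left(12 \right)},-47 - -62 \right)} + 9559} = \sqrt{\frac{2408}{45} + 9559} = \sqrt{\frac{432563}{45}} = \frac{\sqrt{2162815}}{15}$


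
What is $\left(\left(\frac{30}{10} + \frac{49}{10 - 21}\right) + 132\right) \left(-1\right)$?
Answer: $- \frac{1436}{11} \approx -130.55$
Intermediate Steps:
$\left(\left(\frac{30}{10} + \frac{49}{10 - 21}\right) + 132\right) \left(-1\right) = \left(\left(30 \cdot \frac{1}{10} + \frac{49}{10 - 21}\right) + 132\right) \left(-1\right) = \left(\left(3 + \frac{49}{-11}\right) + 132\right) \left(-1\right) = \left(\left(3 + 49 \left(- \frac{1}{11}\right)\right) + 132\right) \left(-1\right) = \left(\left(3 - \frac{49}{11}\right) + 132\right) \left(-1\right) = \left(- \frac{16}{11} + 132\right) \left(-1\right) = \frac{1436}{11} \left(-1\right) = - \frac{1436}{11}$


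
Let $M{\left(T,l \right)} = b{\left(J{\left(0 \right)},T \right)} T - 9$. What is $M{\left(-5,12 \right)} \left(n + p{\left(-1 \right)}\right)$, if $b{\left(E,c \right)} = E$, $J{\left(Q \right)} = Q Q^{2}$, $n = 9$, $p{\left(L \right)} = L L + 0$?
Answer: $-90$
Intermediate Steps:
$p{\left(L \right)} = L^{2}$ ($p{\left(L \right)} = L^{2} + 0 = L^{2}$)
$J{\left(Q \right)} = Q^{3}$
$M{\left(T,l \right)} = -9$ ($M{\left(T,l \right)} = 0^{3} T - 9 = 0 T - 9 = 0 - 9 = -9$)
$M{\left(-5,12 \right)} \left(n + p{\left(-1 \right)}\right) = - 9 \left(9 + \left(-1\right)^{2}\right) = - 9 \left(9 + 1\right) = \left(-9\right) 10 = -90$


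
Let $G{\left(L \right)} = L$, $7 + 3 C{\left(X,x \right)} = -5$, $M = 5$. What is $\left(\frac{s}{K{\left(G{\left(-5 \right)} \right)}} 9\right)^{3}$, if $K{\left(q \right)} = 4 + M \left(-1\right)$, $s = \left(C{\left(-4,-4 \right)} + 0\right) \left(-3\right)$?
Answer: $-1259712$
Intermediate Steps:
$C{\left(X,x \right)} = -4$ ($C{\left(X,x \right)} = - \frac{7}{3} + \frac{1}{3} \left(-5\right) = - \frac{7}{3} - \frac{5}{3} = -4$)
$s = 12$ ($s = \left(-4 + 0\right) \left(-3\right) = \left(-4\right) \left(-3\right) = 12$)
$K{\left(q \right)} = -1$ ($K{\left(q \right)} = 4 + 5 \left(-1\right) = 4 - 5 = -1$)
$\left(\frac{s}{K{\left(G{\left(-5 \right)} \right)}} 9\right)^{3} = \left(\frac{12}{-1} \cdot 9\right)^{3} = \left(12 \left(-1\right) 9\right)^{3} = \left(\left(-12\right) 9\right)^{3} = \left(-108\right)^{3} = -1259712$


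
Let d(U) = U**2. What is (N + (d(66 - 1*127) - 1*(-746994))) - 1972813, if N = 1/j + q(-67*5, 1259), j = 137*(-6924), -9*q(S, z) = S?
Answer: -3477696567215/2845764 ≈ -1.2221e+6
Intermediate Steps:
q(S, z) = -S/9
j = -948588
N = 105925657/2845764 (N = 1/(-948588) - (-67)*5/9 = -1/948588 - 1/9*(-335) = -1/948588 + 335/9 = 105925657/2845764 ≈ 37.222)
(N + (d(66 - 1*127) - 1*(-746994))) - 1972813 = (105925657/2845764 + ((66 - 1*127)**2 - 1*(-746994))) - 1972813 = (105925657/2845764 + ((66 - 127)**2 + 746994)) - 1972813 = (105925657/2845764 + ((-61)**2 + 746994)) - 1972813 = (105925657/2845764 + (3721 + 746994)) - 1972813 = (105925657/2845764 + 750715) - 1972813 = 2136463646917/2845764 - 1972813 = -3477696567215/2845764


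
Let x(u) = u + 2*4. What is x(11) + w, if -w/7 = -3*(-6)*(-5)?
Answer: 649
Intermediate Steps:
w = 630 (w = -7*(-3*(-6))*(-5) = -126*(-5) = -7*(-90) = 630)
x(u) = 8 + u (x(u) = u + 8 = 8 + u)
x(11) + w = (8 + 11) + 630 = 19 + 630 = 649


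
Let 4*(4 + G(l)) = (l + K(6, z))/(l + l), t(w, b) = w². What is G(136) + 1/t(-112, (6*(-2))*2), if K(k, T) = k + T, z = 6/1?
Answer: -823967/213248 ≈ -3.8639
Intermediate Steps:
z = 6 (z = 6*1 = 6)
K(k, T) = T + k
G(l) = -4 + (12 + l)/(8*l) (G(l) = -4 + ((l + (6 + 6))/(l + l))/4 = -4 + ((l + 12)/((2*l)))/4 = -4 + ((12 + l)*(1/(2*l)))/4 = -4 + ((12 + l)/(2*l))/4 = -4 + (12 + l)/(8*l))
G(136) + 1/t(-112, (6*(-2))*2) = (⅛)*(12 - 31*136)/136 + 1/((-112)²) = (⅛)*(1/136)*(12 - 4216) + 1/12544 = (⅛)*(1/136)*(-4204) + 1/12544 = -1051/272 + 1/12544 = -823967/213248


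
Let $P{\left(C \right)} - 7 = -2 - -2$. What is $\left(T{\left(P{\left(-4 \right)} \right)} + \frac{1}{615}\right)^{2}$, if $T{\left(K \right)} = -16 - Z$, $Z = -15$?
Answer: $\frac{376996}{378225} \approx 0.99675$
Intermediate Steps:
$P{\left(C \right)} = 7$ ($P{\left(C \right)} = 7 - 0 = 7 + \left(-2 + 2\right) = 7 + 0 = 7$)
$T{\left(K \right)} = -1$ ($T{\left(K \right)} = -16 - -15 = -16 + 15 = -1$)
$\left(T{\left(P{\left(-4 \right)} \right)} + \frac{1}{615}\right)^{2} = \left(-1 + \frac{1}{615}\right)^{2} = \left(- \frac{614}{615}\right)^{2} = \frac{376996}{378225}$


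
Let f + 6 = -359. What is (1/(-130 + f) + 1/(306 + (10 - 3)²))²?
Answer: 784/1235171025 ≈ 6.3473e-7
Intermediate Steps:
f = -365 (f = -6 - 359 = -365)
(1/(-130 + f) + 1/(306 + (10 - 3)²))² = (1/(-130 - 365) + 1/(306 + (10 - 3)²))² = (1/(-495) + 1/(306 + 7²))² = (-1/495 + 1/(306 + 49))² = (-1/495 + 1/355)² = (28/35145)² = 784/1235171025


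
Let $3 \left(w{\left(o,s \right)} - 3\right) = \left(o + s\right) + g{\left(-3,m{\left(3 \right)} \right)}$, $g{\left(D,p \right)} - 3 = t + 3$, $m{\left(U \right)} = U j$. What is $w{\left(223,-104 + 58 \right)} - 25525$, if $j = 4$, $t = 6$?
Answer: $-25459$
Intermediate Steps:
$m{\left(U \right)} = 4 U$ ($m{\left(U \right)} = U 4 = 4 U$)
$g{\left(D,p \right)} = 12$ ($g{\left(D,p \right)} = 3 + \left(6 + 3\right) = 3 + 9 = 12$)
$w{\left(o,s \right)} = 7 + \frac{o}{3} + \frac{s}{3}$ ($w{\left(o,s \right)} = 3 + \frac{\left(o + s\right) + 12}{3} = 3 + \frac{12 + o + s}{3} = 3 + \left(4 + \frac{o}{3} + \frac{s}{3}\right) = 7 + \frac{o}{3} + \frac{s}{3}$)
$w{\left(223,-104 + 58 \right)} - 25525 = \left(7 + \frac{1}{3} \cdot 223 + \frac{-104 + 58}{3}\right) - 25525 = \left(7 + \frac{223}{3} + \frac{1}{3} \left(-46\right)\right) - 25525 = \left(7 + \frac{223}{3} - \frac{46}{3}\right) - 25525 = 66 - 25525 = -25459$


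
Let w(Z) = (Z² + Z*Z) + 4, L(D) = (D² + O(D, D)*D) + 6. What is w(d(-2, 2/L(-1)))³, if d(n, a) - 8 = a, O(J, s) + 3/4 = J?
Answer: 4981636770743872/1838265625 ≈ 2.7100e+6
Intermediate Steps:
O(J, s) = -¾ + J
L(D) = 6 + D² + D*(-¾ + D) (L(D) = (D² + (-¾ + D)*D) + 6 = (D² + D*(-¾ + D)) + 6 = 6 + D² + D*(-¾ + D))
d(n, a) = 8 + a
w(Z) = 4 + 2*Z² (w(Z) = (Z² + Z²) + 4 = 2*Z² + 4 = 4 + 2*Z²)
w(d(-2, 2/L(-1)))³ = (4 + 2*(8 + 2/(6 + 2*(-1)² - ¾*(-1)))²)³ = (4 + 2*(8 + 2/(6 + 2*1 + ¾))²)³ = (4 + 2*(8 + 2/(6 + 2 + ¾))²)³ = (4 + 2*(8 + 2/(35/4))²)³ = (4 + 2*(8 + 2*(4/35))²)³ = (4 + 2*(8 + 8/35)²)³ = (4 + 2*(288/35)²)³ = (4 + 2*(82944/1225))³ = (4 + 165888/1225)³ = (170788/1225)³ = 4981636770743872/1838265625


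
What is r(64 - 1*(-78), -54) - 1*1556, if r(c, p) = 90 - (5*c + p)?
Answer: -2122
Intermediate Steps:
r(c, p) = 90 - p - 5*c (r(c, p) = 90 - (p + 5*c) = 90 + (-p - 5*c) = 90 - p - 5*c)
r(64 - 1*(-78), -54) - 1*1556 = (90 - 1*(-54) - 5*(64 - 1*(-78))) - 1*1556 = (90 + 54 - 5*(64 + 78)) - 1556 = (90 + 54 - 5*142) - 1556 = (90 + 54 - 710) - 1556 = -566 - 1556 = -2122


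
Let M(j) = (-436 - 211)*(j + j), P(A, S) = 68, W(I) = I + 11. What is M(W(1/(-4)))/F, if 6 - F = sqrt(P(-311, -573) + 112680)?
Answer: 83463/112712 + 27821*sqrt(28187)/112712 ≈ 42.181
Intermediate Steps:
W(I) = 11 + I
M(j) = -1294*j
F = 6 - 2*sqrt(28187) (F = 6 - sqrt(68 + 112680) = 6 - sqrt(112748) = 6 - 2*sqrt(28187) ≈ -329.78)
M(W(1/(-4)))/F = (-1294*(11 + 1/(-4)))/(6 - 2*sqrt(28187)) = (-1294*(11 - 1/4))/(6 - 2*sqrt(28187)) = (-1294*43/4)/(6 - 2*sqrt(28187)) = -27821/(2*(6 - 2*sqrt(28187)))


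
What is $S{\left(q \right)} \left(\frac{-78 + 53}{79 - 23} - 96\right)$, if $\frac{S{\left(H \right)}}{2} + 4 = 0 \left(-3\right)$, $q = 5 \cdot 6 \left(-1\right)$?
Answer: $\frac{5401}{7} \approx 771.57$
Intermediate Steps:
$q = -30$ ($q = 30 \left(-1\right) = -30$)
$S{\left(H \right)} = -8$ ($S{\left(H \right)} = -8 + 2 \cdot 0 \left(-3\right) = -8 + 2 \cdot 0 = -8 + 0 = -8$)
$S{\left(q \right)} \left(\frac{-78 + 53}{79 - 23} - 96\right) = - 8 \left(\frac{-78 + 53}{79 - 23} - 96\right) = - 8 \left(- \frac{25}{56} - 96\right) = \left(-8\right) \left(- \frac{5401}{56}\right) = \frac{5401}{7}$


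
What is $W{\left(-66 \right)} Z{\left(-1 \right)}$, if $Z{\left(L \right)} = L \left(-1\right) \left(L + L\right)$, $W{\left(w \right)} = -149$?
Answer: $298$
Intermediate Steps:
$Z{\left(L \right)} = - 2 L^{2}$ ($Z{\left(L \right)} = - L 2 L = - 2 L^{2}$)
$W{\left(-66 \right)} Z{\left(-1 \right)} = - 149 \left(- 2 \left(-1\right)^{2}\right) = - 149 \left(\left(-2\right) 1\right) = \left(-149\right) \left(-2\right) = 298$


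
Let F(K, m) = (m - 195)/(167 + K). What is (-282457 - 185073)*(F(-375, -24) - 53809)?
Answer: 2616310269545/104 ≈ 2.5157e+10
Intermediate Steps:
F(K, m) = (-195 + m)/(167 + K)
(-282457 - 185073)*(F(-375, -24) - 53809) = (-282457 - 185073)*((-195 - 24)/(167 - 375) - 53809) = -467530*(-219/(-208) - 53809) = -467530*(-1/208*(-219) - 53809) = -467530*(219/208 - 53809) = -467530*(-11192053/208) = 2616310269545/104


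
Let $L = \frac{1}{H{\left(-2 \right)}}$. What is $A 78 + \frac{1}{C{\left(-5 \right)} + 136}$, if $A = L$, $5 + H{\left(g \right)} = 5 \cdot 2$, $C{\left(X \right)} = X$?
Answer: $\frac{10223}{655} \approx 15.608$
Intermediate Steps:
$H{\left(g \right)} = 5$ ($H{\left(g \right)} = -5 + 5 \cdot 2 = -5 + 10 = 5$)
$L = \frac{1}{5} \approx 0.2$
$A = \frac{1}{5} \approx 0.2$
$A 78 + \frac{1}{C{\left(-5 \right)} + 136} = \frac{1}{5} \cdot 78 + \frac{1}{-5 + 136} = \frac{78}{5} + \frac{1}{131} = \frac{10223}{655}$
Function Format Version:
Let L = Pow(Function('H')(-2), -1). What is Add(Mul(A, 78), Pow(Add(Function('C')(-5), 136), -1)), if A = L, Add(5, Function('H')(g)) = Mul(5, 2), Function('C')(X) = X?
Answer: Rational(10223, 655) ≈ 15.608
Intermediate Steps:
Function('H')(g) = 5 (Function('H')(g) = Add(-5, Mul(5, 2)) = Add(-5, 10) = 5)
L = Rational(1, 5) (L = Pow(5, -1) = Rational(1, 5) ≈ 0.20000)
A = Rational(1, 5) ≈ 0.20000
Add(Mul(A, 78), Pow(Add(Function('C')(-5), 136), -1)) = Add(Mul(Rational(1, 5), 78), Pow(Add(-5, 136), -1)) = Add(Rational(78, 5), Pow(131, -1)) = Add(Rational(78, 5), Rational(1, 131)) = Rational(10223, 655)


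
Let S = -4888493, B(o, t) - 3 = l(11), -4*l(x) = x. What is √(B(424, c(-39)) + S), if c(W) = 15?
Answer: I*√19553971/2 ≈ 2211.0*I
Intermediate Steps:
l(x) = -x/4
B(o, t) = ¼ (B(o, t) = 3 - ¼*11 = 3 - 11/4 = ¼)
√(B(424, c(-39)) + S) = √(¼ - 4888493) = √(-19553971/4) = I*√19553971/2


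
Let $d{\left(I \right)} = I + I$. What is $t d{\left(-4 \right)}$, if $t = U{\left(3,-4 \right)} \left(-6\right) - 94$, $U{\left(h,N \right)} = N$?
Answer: $560$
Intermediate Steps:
$d{\left(I \right)} = 2 I$
$t = -70$ ($t = \left(-4\right) \left(-6\right) - 94 = 24 - 94 = -70$)
$t d{\left(-4 \right)} = - 70 \cdot 2 \left(-4\right) = \left(-70\right) \left(-8\right) = 560$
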